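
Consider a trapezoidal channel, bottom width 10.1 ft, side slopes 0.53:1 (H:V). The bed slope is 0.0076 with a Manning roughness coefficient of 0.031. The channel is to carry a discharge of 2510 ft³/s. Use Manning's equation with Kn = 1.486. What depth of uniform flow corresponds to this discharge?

Manning's equation rearranged: A R^(2/3) = nQ / (1.486·√S) = 0.031 × 2510 / (1.486 × √0.0076) = 600.6.
Trying y = 13.7 ft: A R^(2/3) = 766.5 — over.
Trying y = 12 ft: A R^(2/3) = 600.5 — ≈ 600.6.

y_n = 12 ft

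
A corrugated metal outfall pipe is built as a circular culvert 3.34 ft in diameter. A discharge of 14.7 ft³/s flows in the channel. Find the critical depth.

y_c = 1.18 ft

At critical depth, Q² T / (g A³) = 1, i.e. A³/T = Q²/g = 14.7²/32.2 = 6.711.
Try y = 1.38 ft: A³/T = 12.13 — high.
Try y = 0.891 ft: A³/T = 2.237 — low.
Try y = 1.18 ft: A³/T = 6.642 — matches.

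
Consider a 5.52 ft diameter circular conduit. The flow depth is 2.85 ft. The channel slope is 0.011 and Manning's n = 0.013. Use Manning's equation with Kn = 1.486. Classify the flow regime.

supercritical

For a circular section of diameter D = 5.52 ft at depth y = 2.85 ft, the central angle is θ = 2 arccos(1 − 2y/D) = 3.207 rad. Then A = (D²/8)(θ − sin θ) = 12.46 ft² and P = Dθ/2 = 8.851 ft.
Hydraulic radius R = A/P = 12.46/8.851 = 1.408 ft.
V = (1.486/n) R^(2/3) √S = (1.486/0.013) × 1.408^(2/3) × √0.011 = 15.06 ft/s. Hydraulic depth D_h = A/T = 12.46/5.517 = 2.259 ft.
Froude number Fr = V/√(g·D_h) = 15.06/√(32.2×2.259) = 1.77, which is greater than 1, so the flow is supercritical.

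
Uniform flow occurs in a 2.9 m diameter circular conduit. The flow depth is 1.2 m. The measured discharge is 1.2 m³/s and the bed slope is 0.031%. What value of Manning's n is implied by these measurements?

For a circular section of diameter D = 2.9 m at depth y = 1.2 m, the central angle is θ = 2 arccos(1 − 2y/D) = 2.795 rad. Then A = (D²/8)(θ − sin θ) = 2.581 m² and P = Dθ/2 = 4.053 m.
Hydraulic radius R = A/P = 2.581/4.053 = 0.6369 m.
Rearranging Manning's equation: n = (1/Q) A R^(2/3) S^(1/2) = (1/1.2) × 2.581 × 0.6369^(2/3) × √0.00031 = 0.028.

n = 0.028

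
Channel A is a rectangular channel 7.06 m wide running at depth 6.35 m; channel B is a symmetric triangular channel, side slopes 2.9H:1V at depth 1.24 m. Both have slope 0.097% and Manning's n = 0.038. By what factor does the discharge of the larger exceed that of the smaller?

24.8

Channel A: Flow area A = b·y = 7.06 × 6.35 = 44.83 m². Wetted perimeter P = b + 2y = 7.06 + 2×6.35 = 19.76 m. Hydraulic radius R = A/P = 44.83/19.76 = 2.269 m. Q_A = (1/0.038)·44.83·2.269^(2/3)·√0.00097 = 63.44 m³/s.
Channel B: For a triangular section with side slope z = 2.9: A = zy² = 2.9×1.24² = 4.459 m²; P = 2y√(1+z²) = 2×1.24×3.068 = 7.608 m. Hydraulic radius R = A/P = 4.459/7.608 = 0.5861 m. Q_B = (1/0.038)·4.459·0.5861^(2/3)·√0.00097 = 2.56 m³/s.
The larger discharge is 63.44 m³/s and the smaller is 2.56 m³/s; the ratio is 24.8.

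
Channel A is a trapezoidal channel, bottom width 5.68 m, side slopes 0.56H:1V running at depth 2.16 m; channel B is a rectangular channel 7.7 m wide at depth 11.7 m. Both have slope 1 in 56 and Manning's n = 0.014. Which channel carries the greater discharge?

Channel A: With bottom width b = 5.68 m and side slope z = 0.56: A = (b + zy)y = (5.68 + 0.56×2.16)×2.16 = 14.88 m²; P = b + 2y√(1+z²) = 5.68 + 2×2.16×1.146 = 10.63 m. Hydraulic radius R = A/P = 14.88/10.63 = 1.4 m. Q_A = (1/0.014)·14.88·1.4^(2/3)·√0.01786 = 177.7 m³/s.
Channel B: Flow area A = b·y = 7.7 × 11.7 = 90.09 m². Wetted perimeter P = b + 2y = 7.7 + 2×11.7 = 31.1 m. Hydraulic radius R = A/P = 90.09/31.1 = 2.897 m. Q_B = (1/0.014)·90.09·2.897^(2/3)·√0.01786 = 1747 m³/s.
Q_A = 177.7 m³/s vs Q_B = 1747 m³/s, so channel B carries more.

channel B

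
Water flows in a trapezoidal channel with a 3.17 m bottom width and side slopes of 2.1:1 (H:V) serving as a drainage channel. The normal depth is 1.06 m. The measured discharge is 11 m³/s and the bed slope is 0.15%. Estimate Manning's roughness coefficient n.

With bottom width b = 3.17 m and side slope z = 2.1: A = (b + zy)y = (3.17 + 2.1×1.06)×1.06 = 5.72 m²; P = b + 2y√(1+z²) = 3.17 + 2×1.06×2.326 = 8.101 m.
Hydraulic radius R = A/P = 5.72/8.101 = 0.7061 m.
Rearranging Manning's equation: n = (1/Q) A R^(2/3) S^(1/2) = (1/11) × 5.72 × 0.7061^(2/3) × √0.0015 = 0.016.

n = 0.016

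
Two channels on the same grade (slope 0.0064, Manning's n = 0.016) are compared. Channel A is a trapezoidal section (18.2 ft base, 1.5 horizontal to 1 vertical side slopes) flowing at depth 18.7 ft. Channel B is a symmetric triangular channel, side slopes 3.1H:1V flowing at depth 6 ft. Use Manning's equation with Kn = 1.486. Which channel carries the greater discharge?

channel A

Channel A: With bottom width b = 18.2 ft and side slope z = 1.5: A = (b + zy)y = (18.2 + 1.5×18.7)×18.7 = 864.9 ft²; P = b + 2y√(1+z²) = 18.2 + 2×18.7×1.803 = 85.62 ft. Hydraulic radius R = A/P = 864.9/85.62 = 10.1 ft. Q_A = (1.486/0.016)·864.9·10.1^(2/3)·√0.0064 = 30030 ft³/s.
Channel B: For a triangular section with side slope z = 3.1: A = zy² = 3.1×6² = 111.6 ft²; P = 2y√(1+z²) = 2×6×3.257 = 39.09 ft. Hydraulic radius R = A/P = 111.6/39.09 = 2.855 ft. Q_B = (1.486/0.016)·111.6·2.855^(2/3)·√0.0064 = 1669 ft³/s.
Q_A = 30030 ft³/s vs Q_B = 1669 ft³/s, so channel A carries more.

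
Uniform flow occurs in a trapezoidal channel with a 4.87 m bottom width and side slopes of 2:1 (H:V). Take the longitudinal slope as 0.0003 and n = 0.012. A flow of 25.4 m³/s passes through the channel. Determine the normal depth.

y_n = 1.83 m

Manning's equation rearranged: A R^(2/3) = nQ / (1·√S) = 0.012 × 25.4 / (√0.0003) = 17.6.
Trying y = 2.25 m: A R^(2/3) = 26.53 — high.
Trying y = 1.35 m: A R^(2/3) = 9.785 — low.
Trying y = 1.83 m: A R^(2/3) = 17.59 — ≈ 17.6.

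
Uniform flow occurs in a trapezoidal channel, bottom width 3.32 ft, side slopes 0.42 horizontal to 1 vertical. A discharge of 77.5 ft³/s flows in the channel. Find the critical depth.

At critical depth, Q² T / (g A³) = 1, i.e. A³/T = Q²/g = 77.5²/32.2 = 186.5.
At y = 1.73 ft: A³/T = 71.88 — low.
At y = 2.66 ft: A³/T = 296 — high.
At y = 2.32 ft: A³/T = 187.7 — ≈ 186.5.

y_c = 2.32 ft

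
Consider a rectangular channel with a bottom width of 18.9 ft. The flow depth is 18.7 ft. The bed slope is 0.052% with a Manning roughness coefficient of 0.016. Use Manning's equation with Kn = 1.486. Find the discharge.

Q = 2550 ft³/s

Flow area A = b·y = 18.9 × 18.7 = 353.4 ft². Wetted perimeter P = b + 2y = 18.9 + 2×18.7 = 56.3 ft.
Hydraulic radius R = A/P = 353.4/56.3 = 6.278 ft.
Manning's equation: Q = (1.486/n) A R^(2/3) S^(1/2) = (1.486/0.016) × 353.4 × 6.278^(2/3) × 0.00052^(1/2) = 2550 ft³/s.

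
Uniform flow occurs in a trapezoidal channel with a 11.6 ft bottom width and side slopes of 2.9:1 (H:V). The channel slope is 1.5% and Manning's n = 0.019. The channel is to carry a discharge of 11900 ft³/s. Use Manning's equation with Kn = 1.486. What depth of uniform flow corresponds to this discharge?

Manning's equation rearranged: A R^(2/3) = nQ / (1.486·√S) = 0.019 × 11900 / (1.486 × √0.015) = 1242.
Trying y = 8.62 ft: A R^(2/3) = 909.1 — low.
Trying y = 12.5 ft: A R^(2/3) = 2141 — high.
Trying y = 9.89 ft: A R^(2/3) = 1243 — close enough.

y_n = 9.89 ft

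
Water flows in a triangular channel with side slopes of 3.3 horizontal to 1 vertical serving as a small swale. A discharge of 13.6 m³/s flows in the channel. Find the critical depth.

y_c = 1.28 m

At critical depth, Q² T / (g A³) = 1, i.e. A³/T = Q²/g = 13.6²/9.81 = 18.85.
At y = 1.14 m: A³/T = 10.48 — too small.
At y = 1.49 m: A³/T = 39.99 — too large.
At y = 1.28 m: A³/T = 18.71 — ≈ 18.85.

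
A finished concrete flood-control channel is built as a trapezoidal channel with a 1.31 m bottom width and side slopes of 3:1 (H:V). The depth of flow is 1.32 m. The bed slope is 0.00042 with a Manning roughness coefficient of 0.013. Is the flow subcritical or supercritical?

subcritical

With bottom width b = 1.31 m and side slope z = 3: A = (b + zy)y = (1.31 + 3×1.32)×1.32 = 6.956 m²; P = b + 2y√(1+z²) = 1.31 + 2×1.32×3.162 = 9.658 m.
Hydraulic radius R = A/P = 6.956/9.658 = 0.7202 m.
V = (1/n) R^(2/3) √S = (1/0.013) × 0.7202^(2/3) × √0.00042 = 1.267 m/s. Hydraulic depth D_h = A/T = 6.956/9.23 = 0.7537 m.
Froude number Fr = V/√(g·D_h) = 1.267/√(9.81×0.7537) = 0.466, which is less than 1, so the flow is subcritical.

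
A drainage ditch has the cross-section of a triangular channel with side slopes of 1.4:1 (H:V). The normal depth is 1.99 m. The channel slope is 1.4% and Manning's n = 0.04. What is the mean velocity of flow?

For a triangular section with side slope z = 1.4: A = zy² = 1.4×1.99² = 5.544 m²; P = 2y√(1+z²) = 2×1.99×1.72 = 6.847 m.
Hydraulic radius R = A/P = 5.544/6.847 = 0.8097 m.
From Manning's equation, V = (1/n) R^(2/3) S^(1/2) = (1/0.04) × 0.8097^(2/3) × 0.014^(1/2) = 2.57 m/s.

V = 2.57 m/s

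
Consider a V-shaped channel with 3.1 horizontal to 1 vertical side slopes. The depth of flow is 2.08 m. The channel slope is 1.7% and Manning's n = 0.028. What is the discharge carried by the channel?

Q = 62 m³/s

For a triangular section with side slope z = 3.1: A = zy² = 3.1×2.08² = 13.41 m²; P = 2y√(1+z²) = 2×2.08×3.257 = 13.55 m.
Hydraulic radius R = A/P = 13.41/13.55 = 0.9898 m.
Manning's equation: Q = (1/n) A R^(2/3) S^(1/2) = (1/0.028) × 13.41 × 0.9898^(2/3) × 0.017^(1/2) = 62 m³/s.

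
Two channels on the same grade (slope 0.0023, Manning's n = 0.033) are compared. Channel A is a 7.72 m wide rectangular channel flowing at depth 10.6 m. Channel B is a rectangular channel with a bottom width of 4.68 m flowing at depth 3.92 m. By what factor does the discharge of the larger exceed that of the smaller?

Channel A: Flow area A = b·y = 7.72 × 10.6 = 81.83 m². Wetted perimeter P = b + 2y = 7.72 + 2×10.6 = 28.92 m. Hydraulic radius R = A/P = 81.83/28.92 = 2.83 m. Q_A = (1/0.033)·81.83·2.83^(2/3)·√0.0023 = 237.9 m³/s.
Channel B: Flow area A = b·y = 4.68 × 3.92 = 18.35 m². Wetted perimeter P = b + 2y = 4.68 + 2×3.92 = 12.52 m. Hydraulic radius R = A/P = 18.35/12.52 = 1.465 m. Q_B = (1/0.033)·18.35·1.465^(2/3)·√0.0023 = 34.4 m³/s.
The larger discharge is 237.9 m³/s and the smaller is 34.4 m³/s; the ratio is 6.92.

6.92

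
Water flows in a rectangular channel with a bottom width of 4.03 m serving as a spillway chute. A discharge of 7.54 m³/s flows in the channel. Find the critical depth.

For a rectangular channel, critical depth y_c = (q²/g)^(1/3) where q = Q/b = 7.54/4.03 = 1.871 m²/s.
So y_c = (1.871²/9.81)^(1/3) = 0.709 m.

y_c = 0.709 m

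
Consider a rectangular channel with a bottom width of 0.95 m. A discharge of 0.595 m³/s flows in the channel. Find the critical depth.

For a rectangular channel, critical depth y_c = (q²/g)^(1/3) where q = Q/b = 0.595/0.95 = 0.6263 m²/s.
So y_c = (0.6263²/9.81)^(1/3) = 0.342 m.

y_c = 0.342 m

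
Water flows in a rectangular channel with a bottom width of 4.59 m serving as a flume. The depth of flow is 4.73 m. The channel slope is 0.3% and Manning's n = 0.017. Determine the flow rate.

Flow area A = b·y = 4.59 × 4.73 = 21.71 m². Wetted perimeter P = b + 2y = 4.59 + 2×4.73 = 14.05 m.
Hydraulic radius R = A/P = 21.71/14.05 = 1.545 m.
Manning's equation: Q = (1/n) A R^(2/3) S^(1/2) = (1/0.017) × 21.71 × 1.545^(2/3) × 0.003^(1/2) = 93.5 m³/s.

Q = 93.5 m³/s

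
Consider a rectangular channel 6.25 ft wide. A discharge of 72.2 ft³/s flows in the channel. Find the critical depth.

y_c = 1.61 ft

For a rectangular channel, critical depth y_c = (q²/g)^(1/3) where q = Q/b = 72.2/6.25 = 11.55 ft²/s.
So y_c = (11.55²/32.2)^(1/3) = 1.61 ft.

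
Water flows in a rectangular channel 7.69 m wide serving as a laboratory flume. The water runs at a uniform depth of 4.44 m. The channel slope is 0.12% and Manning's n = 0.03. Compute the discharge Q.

Flow area A = b·y = 7.69 × 4.44 = 34.14 m². Wetted perimeter P = b + 2y = 7.69 + 2×4.44 = 16.57 m.
Hydraulic radius R = A/P = 34.14/16.57 = 2.061 m.
Manning's equation: Q = (1/n) A R^(2/3) S^(1/2) = (1/0.03) × 34.14 × 2.061^(2/3) × 0.0012^(1/2) = 63.8 m³/s.

Q = 63.8 m³/s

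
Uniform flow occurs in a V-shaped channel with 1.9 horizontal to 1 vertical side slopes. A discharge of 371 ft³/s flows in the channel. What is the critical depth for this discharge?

y_c = 4.73 ft

At critical depth, Q² T / (g A³) = 1, i.e. A³/T = Q²/g = 371²/32.2 = 4275.
Try y = 5.97 ft: A³/T = 13690 — over.
Try y = 4.21 ft: A³/T = 2387 — short.
Try y = 4.73 ft: A³/T = 4273 — matches.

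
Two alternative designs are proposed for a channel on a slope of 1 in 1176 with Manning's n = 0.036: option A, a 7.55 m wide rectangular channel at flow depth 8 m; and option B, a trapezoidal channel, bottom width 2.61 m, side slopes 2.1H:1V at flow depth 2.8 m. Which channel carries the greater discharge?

Channel A: Flow area A = b·y = 7.55 × 8 = 60.4 m². Wetted perimeter P = b + 2y = 7.55 + 2×8 = 23.55 m. Hydraulic radius R = A/P = 60.4/23.55 = 2.565 m. Q_A = (1/0.036)·60.4·2.565^(2/3)·√0.0008503 = 91.67 m³/s.
Channel B: With bottom width b = 2.61 m and side slope z = 2.1: A = (b + zy)y = (2.61 + 2.1×2.8)×2.8 = 23.77 m²; P = b + 2y√(1+z²) = 2.61 + 2×2.8×2.326 = 15.64 m. Hydraulic radius R = A/P = 23.77/15.64 = 1.52 m. Q_B = (1/0.036)·23.77·1.52^(2/3)·√0.0008503 = 25.46 m³/s.
Q_A = 91.67 m³/s vs Q_B = 25.46 m³/s, so channel A carries more.

channel A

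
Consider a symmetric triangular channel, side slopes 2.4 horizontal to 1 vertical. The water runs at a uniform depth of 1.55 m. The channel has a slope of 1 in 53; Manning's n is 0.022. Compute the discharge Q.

Q = 28.8 m³/s

For a triangular section with side slope z = 2.4: A = zy² = 2.4×1.55² = 5.766 m²; P = 2y√(1+z²) = 2×1.55×2.6 = 8.06 m.
Hydraulic radius R = A/P = 5.766/8.06 = 0.7154 m.
Manning's equation: Q = (1/n) A R^(2/3) S^(1/2) = (1/0.022) × 5.766 × 0.7154^(2/3) × 0.01887^(1/2) = 28.8 m³/s.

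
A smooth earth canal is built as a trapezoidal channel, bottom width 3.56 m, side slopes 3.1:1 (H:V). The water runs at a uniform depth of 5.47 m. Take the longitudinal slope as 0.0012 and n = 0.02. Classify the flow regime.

subcritical

With bottom width b = 3.56 m and side slope z = 3.1: A = (b + zy)y = (3.56 + 3.1×5.47)×5.47 = 112.2 m²; P = b + 2y√(1+z²) = 3.56 + 2×5.47×3.257 = 39.19 m.
Hydraulic radius R = A/P = 112.2/39.19 = 2.863 m.
V = (1/n) R^(2/3) √S = (1/0.02) × 2.863^(2/3) × √0.0012 = 3.493 m/s. Hydraulic depth D_h = A/T = 112.2/37.47 = 2.995 m.
Froude number Fr = V/√(g·D_h) = 3.493/√(9.81×2.995) = 0.644, which is less than 1, so the flow is subcritical.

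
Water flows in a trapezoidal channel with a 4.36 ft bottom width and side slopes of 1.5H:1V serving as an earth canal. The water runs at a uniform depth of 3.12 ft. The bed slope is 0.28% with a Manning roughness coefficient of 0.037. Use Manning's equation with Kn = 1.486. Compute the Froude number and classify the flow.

With bottom width b = 4.36 ft and side slope z = 1.5: A = (b + zy)y = (4.36 + 1.5×3.12)×3.12 = 28.2 ft²; P = b + 2y√(1+z²) = 4.36 + 2×3.12×1.803 = 15.61 ft.
Hydraulic radius R = A/P = 28.2/15.61 = 1.807 ft.
V = (1.486/n) R^(2/3) √S = (1.486/0.037) × 1.807^(2/3) × √0.0028 = 3.153 ft/s. Hydraulic depth D_h = A/T = 28.2/13.72 = 2.056 ft.
Froude number Fr = V/√(g·D_h) = 3.153/√(32.2×2.056) = 0.388, which is less than 1, so the flow is subcritical.

subcritical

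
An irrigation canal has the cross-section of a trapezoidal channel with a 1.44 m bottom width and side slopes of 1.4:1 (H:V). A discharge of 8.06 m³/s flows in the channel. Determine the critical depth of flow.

At critical depth, Q² T / (g A³) = 1, i.e. A³/T = Q²/g = 8.06²/9.81 = 6.622.
Trying y = 1.32 m: A³/T = 15.92 — high.
Trying y = 0.898 m: A³/T = 3.593 — low.
Trying y = 1.05 m: A³/T = 6.513 — matches.

y_c = 1.05 m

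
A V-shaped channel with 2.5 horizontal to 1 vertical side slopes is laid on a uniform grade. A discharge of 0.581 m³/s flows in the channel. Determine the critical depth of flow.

At critical depth, Q² T / (g A³) = 1, i.e. A³/T = Q²/g = 0.581²/9.81 = 0.03441.
Trying y = 0.468 m: A³/T = 0.07016 — high.
Trying y = 0.406 m: A³/T = 0.03447 — matches.

y_c = 0.406 m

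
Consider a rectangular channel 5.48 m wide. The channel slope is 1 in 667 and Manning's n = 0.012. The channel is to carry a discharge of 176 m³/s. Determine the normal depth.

y_n = 6.44 m

Manning's equation rearranged: A R^(2/3) = nQ / (1·√S) = 0.012 × 176 / (√0.001499) = 54.55.
At y = 7.71 m: A R^(2/3) = 67.55 — high.
At y = 6.44 m: A R^(2/3) = 54.56 — matches.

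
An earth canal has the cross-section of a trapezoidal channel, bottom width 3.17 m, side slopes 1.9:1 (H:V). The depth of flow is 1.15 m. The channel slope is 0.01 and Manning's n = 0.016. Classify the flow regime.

With bottom width b = 3.17 m and side slope z = 1.9: A = (b + zy)y = (3.17 + 1.9×1.15)×1.15 = 6.158 m²; P = b + 2y√(1+z²) = 3.17 + 2×1.15×2.147 = 8.108 m.
Hydraulic radius R = A/P = 6.158/8.108 = 0.7595 m.
V = (1/n) R^(2/3) √S = (1/0.016) × 0.7595^(2/3) × √0.01 = 5.203 m/s. Hydraulic depth D_h = A/T = 6.158/7.54 = 0.8167 m.
Froude number Fr = V/√(g·D_h) = 5.203/√(9.81×0.8167) = 1.84, which is greater than 1, so the flow is supercritical.

supercritical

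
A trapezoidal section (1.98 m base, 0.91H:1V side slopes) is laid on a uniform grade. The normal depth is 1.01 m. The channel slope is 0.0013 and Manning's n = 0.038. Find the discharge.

Q = 2.02 m³/s

With bottom width b = 1.98 m and side slope z = 0.91: A = (b + zy)y = (1.98 + 0.91×1.01)×1.01 = 2.928 m²; P = b + 2y√(1+z²) = 1.98 + 2×1.01×1.352 = 4.711 m.
Hydraulic radius R = A/P = 2.928/4.711 = 0.6215 m.
Manning's equation: Q = (1/n) A R^(2/3) S^(1/2) = (1/0.038) × 2.928 × 0.6215^(2/3) × 0.0013^(1/2) = 2.02 m³/s.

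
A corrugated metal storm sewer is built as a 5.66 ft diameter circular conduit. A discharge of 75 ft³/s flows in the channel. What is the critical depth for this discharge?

At critical depth, Q² T / (g A³) = 1, i.e. A³/T = Q²/g = 75²/32.2 = 174.7.
Try y = 2.91 ft: A³/T = 391.3 — high.
Try y = 1.89 ft: A³/T = 74.66 — low.
Try y = 2.36 ft: A³/T = 175.6 — close enough.

y_c = 2.36 ft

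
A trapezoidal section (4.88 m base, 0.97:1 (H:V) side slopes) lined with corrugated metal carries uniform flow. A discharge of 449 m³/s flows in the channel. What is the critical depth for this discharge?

y_c = 6.39 m

At critical depth, Q² T / (g A³) = 1, i.e. A³/T = Q²/g = 449²/9.81 = 20550.
Try y = 7.4 m: A³/T = 36930 — high.
Try y = 6.39 m: A³/T = 20530 — close enough.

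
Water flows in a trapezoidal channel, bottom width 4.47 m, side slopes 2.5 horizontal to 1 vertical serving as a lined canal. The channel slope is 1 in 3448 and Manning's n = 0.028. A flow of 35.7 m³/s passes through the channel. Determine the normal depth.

y_n = 3.17 m

Manning's equation rearranged: A R^(2/3) = nQ / (1·√S) = 0.028 × 35.7 / (√0.00029) = 58.7.
At y = 3.43 m: A R^(2/3) = 69.85 — too large.
At y = 2.5 m: A R^(2/3) = 35.03 — too small.
At y = 3.17 m: A R^(2/3) = 58.66 — matches.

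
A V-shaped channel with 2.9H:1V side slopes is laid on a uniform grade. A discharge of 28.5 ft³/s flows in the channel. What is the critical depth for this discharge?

y_c = 1.43 ft

At critical depth, Q² T / (g A³) = 1, i.e. A³/T = Q²/g = 28.5²/32.2 = 25.23.
Try y = 1.59 ft: A³/T = 42.73 — too large.
Try y = 1.24 ft: A³/T = 12.33 — too small.
Try y = 1.43 ft: A³/T = 25.14 — ≈ 25.23.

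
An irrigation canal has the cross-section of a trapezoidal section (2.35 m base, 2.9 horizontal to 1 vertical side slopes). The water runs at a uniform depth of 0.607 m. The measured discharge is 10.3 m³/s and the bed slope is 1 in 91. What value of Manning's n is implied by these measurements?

With bottom width b = 2.35 m and side slope z = 2.9: A = (b + zy)y = (2.35 + 2.9×0.607)×0.607 = 2.495 m²; P = b + 2y√(1+z²) = 2.35 + 2×0.607×3.068 = 6.074 m.
Hydraulic radius R = A/P = 2.495/6.074 = 0.4108 m.
Rearranging Manning's equation: n = (1/Q) A R^(2/3) S^(1/2) = (1/10.3) × 2.495 × 0.4108^(2/3) × √0.01099 = 0.014.

n = 0.014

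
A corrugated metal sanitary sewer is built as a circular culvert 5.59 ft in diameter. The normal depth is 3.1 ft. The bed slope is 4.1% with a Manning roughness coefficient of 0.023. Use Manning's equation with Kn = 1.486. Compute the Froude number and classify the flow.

supercritical

For a circular section of diameter D = 5.59 ft at depth y = 3.1 ft, the central angle is θ = 2 arccos(1 − 2y/D) = 3.36 rad. Then A = (D²/8)(θ − sin θ) = 13.97 ft² and P = Dθ/2 = 9.392 ft.
Hydraulic radius R = A/P = 13.97/9.392 = 1.488 ft.
V = (1.486/n) R^(2/3) √S = (1.486/0.023) × 1.488^(2/3) × √0.041 = 17.05 ft/s. Hydraulic depth D_h = A/T = 13.97/5.557 = 2.515 ft.
Froude number Fr = V/√(g·D_h) = 17.05/√(32.2×2.515) = 1.89, which is greater than 1, so the flow is supercritical.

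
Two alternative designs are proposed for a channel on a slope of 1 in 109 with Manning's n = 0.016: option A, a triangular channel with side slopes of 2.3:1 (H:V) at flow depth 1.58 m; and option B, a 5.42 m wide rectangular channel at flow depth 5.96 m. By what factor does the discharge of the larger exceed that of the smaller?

10.6

Channel A: For a triangular section with side slope z = 2.3: A = zy² = 2.3×1.58² = 5.742 m²; P = 2y√(1+z²) = 2×1.58×2.508 = 7.925 m. Hydraulic radius R = A/P = 5.742/7.925 = 0.7245 m. Q_A = (1/0.016)·5.742·0.7245^(2/3)·√0.009174 = 27.73 m³/s.
Channel B: Flow area A = b·y = 5.42 × 5.96 = 32.3 m². Wetted perimeter P = b + 2y = 5.42 + 2×5.96 = 17.34 m. Hydraulic radius R = A/P = 32.3/17.34 = 1.863 m. Q_B = (1/0.016)·32.3·1.863^(2/3)·√0.009174 = 292.8 m³/s.
The larger discharge is 292.8 m³/s and the smaller is 27.73 m³/s; the ratio is 10.6.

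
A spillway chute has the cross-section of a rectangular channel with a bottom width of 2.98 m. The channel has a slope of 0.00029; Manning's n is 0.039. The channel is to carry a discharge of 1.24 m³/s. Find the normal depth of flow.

y_n = 1.24 m

Manning's equation rearranged: A R^(2/3) = nQ / (1·√S) = 0.039 × 1.24 / (√0.00029) = 2.84.
At y = 1.38 m: A R^(2/3) = 3.293 — over.
At y = 1.05 m: A R^(2/3) = 2.265 — short.
At y = 1.24 m: A R^(2/3) = 2.848 — ≈ 2.84.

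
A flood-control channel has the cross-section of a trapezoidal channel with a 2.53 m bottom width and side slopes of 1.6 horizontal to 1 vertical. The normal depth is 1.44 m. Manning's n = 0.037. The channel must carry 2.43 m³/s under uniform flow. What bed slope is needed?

S = 0.0002

With bottom width b = 2.53 m and side slope z = 1.6: A = (b + zy)y = (2.53 + 1.6×1.44)×1.44 = 6.961 m²; P = b + 2y√(1+z²) = 2.53 + 2×1.44×1.887 = 7.964 m.
Hydraulic radius R = A/P = 6.961/7.964 = 0.8741 m.
From Manning's equation, S = [nQ / (1 A R^(2/3))]² = [0.037 × 2.43 / (1 × 6.961 × 0.8741^(2/3))]² = 0.0002.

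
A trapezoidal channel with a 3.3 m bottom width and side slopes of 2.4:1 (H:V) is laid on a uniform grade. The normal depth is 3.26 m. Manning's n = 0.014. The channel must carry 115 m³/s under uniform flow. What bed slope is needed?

S = 0.000906

With bottom width b = 3.3 m and side slope z = 2.4: A = (b + zy)y = (3.3 + 2.4×3.26)×3.26 = 36.26 m²; P = b + 2y√(1+z²) = 3.3 + 2×3.26×2.6 = 20.25 m.
Hydraulic radius R = A/P = 36.26/20.25 = 1.791 m.
From Manning's equation, S = [nQ / (1 A R^(2/3))]² = [0.014 × 115 / (1 × 36.26 × 1.791^(2/3))]² = 0.000906.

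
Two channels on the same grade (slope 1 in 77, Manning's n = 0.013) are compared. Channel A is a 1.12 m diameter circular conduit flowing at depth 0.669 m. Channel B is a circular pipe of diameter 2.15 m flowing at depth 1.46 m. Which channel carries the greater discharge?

Channel A: For a circular section of diameter D = 1.12 m at depth y = 0.669 m, the central angle is θ = 2 arccos(1 − 2y/D) = 3.533 rad. Then A = (D²/8)(θ − sin θ) = 0.6139 m² and P = Dθ/2 = 1.979 m. Hydraulic radius R = A/P = 0.6139/1.979 = 0.3103 m. Q_A = (1/0.013)·0.6139·0.3103^(2/3)·√0.01299 = 2.466 m³/s.
Channel B: For a circular section of diameter D = 2.15 m at depth y = 1.46 m, the central angle is θ = 2 arccos(1 − 2y/D) = 3.874 rad. Then A = (D²/8)(θ − sin θ) = 2.625 m² and P = Dθ/2 = 4.165 m. Hydraulic radius R = A/P = 2.625/4.165 = 0.6303 m. Q_B = (1/0.013)·2.625·0.6303^(2/3)·√0.01299 = 16.92 m³/s.
Q_A = 2.466 m³/s vs Q_B = 16.92 m³/s, so channel B carries more.

channel B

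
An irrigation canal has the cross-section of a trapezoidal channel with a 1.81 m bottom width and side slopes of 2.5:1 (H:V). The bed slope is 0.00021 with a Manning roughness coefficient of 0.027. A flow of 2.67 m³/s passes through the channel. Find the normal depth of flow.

Manning's equation rearranged: A R^(2/3) = nQ / (1·√S) = 0.027 × 2.67 / (√0.00021) = 4.975.
Trying y = 0.999 m: A R^(2/3) = 3.056 — short.
Trying y = 1.38 m: A R^(2/3) = 6.179 — over.
Trying y = 1.25 m: A R^(2/3) = 4.966 — ≈ 4.975.

y_n = 1.25 m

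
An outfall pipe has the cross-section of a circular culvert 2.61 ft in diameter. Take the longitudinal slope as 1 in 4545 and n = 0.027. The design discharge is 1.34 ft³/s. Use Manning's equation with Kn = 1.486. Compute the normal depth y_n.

Manning's equation rearranged: A R^(2/3) = nQ / (1.486·√S) = 0.027 × 1.34 / (1.486 × √0.00022) = 1.641.
At y = 0.857 ft: A R^(2/3) = 0.9376 — low.
At y = 1.31 ft: A R^(2/3) = 2.026 — high.
At y = 1.16 ft: A R^(2/3) = 1.64 — close enough.

y_n = 1.16 ft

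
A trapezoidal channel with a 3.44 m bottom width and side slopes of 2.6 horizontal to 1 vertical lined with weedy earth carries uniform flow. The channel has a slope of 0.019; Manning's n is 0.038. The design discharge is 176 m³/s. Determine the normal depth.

Manning's equation rearranged: A R^(2/3) = nQ / (1·√S) = 0.038 × 176 / (√0.019) = 48.52.
Try y = 2.51 m: A R^(2/3) = 31.83 — short.
Try y = 3.83 m: A R^(2/3) = 83.37 — over.
Try y = 3.03 m: A R^(2/3) = 48.61 — close enough.

y_n = 3.03 m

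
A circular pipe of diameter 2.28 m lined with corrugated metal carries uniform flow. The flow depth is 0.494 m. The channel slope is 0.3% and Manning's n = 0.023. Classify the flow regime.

subcritical

For a circular section of diameter D = 2.28 m at depth y = 0.494 m, the central angle is θ = 2 arccos(1 − 2y/D) = 1.937 rad. Then A = (D²/8)(θ − sin θ) = 0.6517 m² and P = Dθ/2 = 2.208 m.
Hydraulic radius R = A/P = 0.6517/2.208 = 0.2952 m.
V = (1/n) R^(2/3) √S = (1/0.023) × 0.2952^(2/3) × √0.003 = 1.056 m/s. Hydraulic depth D_h = A/T = 0.6517/1.879 = 0.3469 m.
Froude number Fr = V/√(g·D_h) = 1.056/√(9.81×0.3469) = 0.572, which is less than 1, so the flow is subcritical.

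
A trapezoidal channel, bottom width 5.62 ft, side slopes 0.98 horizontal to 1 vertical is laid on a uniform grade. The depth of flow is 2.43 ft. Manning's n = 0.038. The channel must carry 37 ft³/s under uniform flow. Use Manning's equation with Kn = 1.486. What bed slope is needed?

With bottom width b = 5.62 ft and side slope z = 0.98: A = (b + zy)y = (5.62 + 0.98×2.43)×2.43 = 19.44 ft²; P = b + 2y√(1+z²) = 5.62 + 2×2.43×1.4 = 12.42 ft.
Hydraulic radius R = A/P = 19.44/12.42 = 1.565 ft.
From Manning's equation, S = [nQ / (1.486 A R^(2/3))]² = [0.038 × 37 / (1.486 × 19.44 × 1.565^(2/3))]² = 0.0013.

S = 0.0013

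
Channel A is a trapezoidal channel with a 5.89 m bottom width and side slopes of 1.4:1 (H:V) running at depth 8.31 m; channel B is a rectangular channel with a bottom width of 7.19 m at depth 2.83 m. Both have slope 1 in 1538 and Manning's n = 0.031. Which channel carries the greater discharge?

Channel A: With bottom width b = 5.89 m and side slope z = 1.4: A = (b + zy)y = (5.89 + 1.4×8.31)×8.31 = 145.6 m²; P = b + 2y√(1+z²) = 5.89 + 2×8.31×1.72 = 34.48 m. Hydraulic radius R = A/P = 145.6/34.48 = 4.223 m. Q_A = (1/0.031)·145.6·4.223^(2/3)·√0.0006502 = 312.9 m³/s.
Channel B: Flow area A = b·y = 7.19 × 2.83 = 20.35 m². Wetted perimeter P = b + 2y = 7.19 + 2×2.83 = 12.85 m. Hydraulic radius R = A/P = 20.35/12.85 = 1.583 m. Q_B = (1/0.031)·20.35·1.583^(2/3)·√0.0006502 = 22.74 m³/s.
Q_A = 312.9 m³/s vs Q_B = 22.74 m³/s, so channel A carries more.

channel A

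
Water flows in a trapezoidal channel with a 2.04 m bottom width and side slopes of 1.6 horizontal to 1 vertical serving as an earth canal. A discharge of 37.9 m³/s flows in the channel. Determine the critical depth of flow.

y_c = 2.04 m

At critical depth, Q² T / (g A³) = 1, i.e. A³/T = Q²/g = 37.9²/9.81 = 146.4.
At y = 1.45 m: A³/T = 37.83 — low.
At y = 2.04 m: A³/T = 147.9 — ≈ 146.4.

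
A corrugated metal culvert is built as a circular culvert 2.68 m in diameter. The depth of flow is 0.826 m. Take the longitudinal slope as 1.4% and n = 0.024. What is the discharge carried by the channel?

For a circular section of diameter D = 2.68 m at depth y = 0.826 m, the central angle is θ = 2 arccos(1 − 2y/D) = 2.354 rad. Then A = (D²/8)(θ − sin θ) = 1.478 m² and P = Dθ/2 = 3.155 m.
Hydraulic radius R = A/P = 1.478/3.155 = 0.4684 m.
Manning's equation: Q = (1/n) A R^(2/3) S^(1/2) = (1/0.024) × 1.478 × 0.4684^(2/3) × 0.014^(1/2) = 4.39 m³/s.

Q = 4.39 m³/s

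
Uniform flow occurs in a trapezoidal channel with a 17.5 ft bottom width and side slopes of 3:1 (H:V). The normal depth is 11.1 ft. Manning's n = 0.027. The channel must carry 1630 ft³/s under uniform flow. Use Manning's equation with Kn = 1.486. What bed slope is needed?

With bottom width b = 17.5 ft and side slope z = 3: A = (b + zy)y = (17.5 + 3×11.1)×11.1 = 563.9 ft²; P = b + 2y√(1+z²) = 17.5 + 2×11.1×3.162 = 87.7 ft.
Hydraulic radius R = A/P = 563.9/87.7 = 6.429 ft.
From Manning's equation, S = [nQ / (1.486 A R^(2/3))]² = [0.027 × 1630 / (1.486 × 563.9 × 6.429^(2/3))]² = 0.000231.

S = 0.000231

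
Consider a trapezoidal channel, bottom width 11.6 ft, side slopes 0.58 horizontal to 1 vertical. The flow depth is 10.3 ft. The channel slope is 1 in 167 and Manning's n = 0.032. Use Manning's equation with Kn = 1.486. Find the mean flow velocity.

With bottom width b = 11.6 ft and side slope z = 0.58: A = (b + zy)y = (11.6 + 0.58×10.3)×10.3 = 181 ft²; P = b + 2y√(1+z²) = 11.6 + 2×10.3×1.156 = 35.41 ft.
Hydraulic radius R = A/P = 181/35.41 = 5.111 ft.
From Manning's equation, V = (1.486/n) R^(2/3) S^(1/2) = (1.486/0.032) × 5.111^(2/3) × 0.005988^(1/2) = 10.7 ft/s.

V = 10.7 ft/s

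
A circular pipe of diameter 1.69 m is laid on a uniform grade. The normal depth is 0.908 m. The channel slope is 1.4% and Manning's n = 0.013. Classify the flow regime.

supercritical

For a circular section of diameter D = 1.69 m at depth y = 0.908 m, the central angle is θ = 2 arccos(1 − 2y/D) = 3.291 rad. Then A = (D²/8)(θ − sin θ) = 1.228 m² and P = Dθ/2 = 2.781 m.
Hydraulic radius R = A/P = 1.228/2.781 = 0.4416 m.
V = (1/n) R^(2/3) √S = (1/0.013) × 0.4416^(2/3) × √0.014 = 5.278 m/s. Hydraulic depth D_h = A/T = 1.228/1.685 = 0.7286 m.
Froude number Fr = V/√(g·D_h) = 5.278/√(9.81×0.7286) = 1.97, which is greater than 1, so the flow is supercritical.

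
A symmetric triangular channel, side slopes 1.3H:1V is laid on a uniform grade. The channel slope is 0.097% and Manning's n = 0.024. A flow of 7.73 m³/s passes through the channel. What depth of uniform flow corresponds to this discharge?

y_n = 2.23 m

Manning's equation rearranged: A R^(2/3) = nQ / (1·√S) = 0.024 × 7.73 / (√0.00097) = 5.957.
At y = 1.85 m: A R^(2/3) = 3.618 — short.
At y = 2.23 m: A R^(2/3) = 5.954 — matches.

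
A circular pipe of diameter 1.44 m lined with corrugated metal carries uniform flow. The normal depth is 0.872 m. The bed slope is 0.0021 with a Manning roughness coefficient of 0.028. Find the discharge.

Q = 0.919 m³/s

For a circular section of diameter D = 1.44 m at depth y = 0.872 m, the central angle is θ = 2 arccos(1 − 2y/D) = 3.567 rad. Then A = (D²/8)(θ − sin θ) = 1.032 m² and P = Dθ/2 = 2.568 m.
Hydraulic radius R = A/P = 1.032/2.568 = 0.4017 m.
Manning's equation: Q = (1/n) A R^(2/3) S^(1/2) = (1/0.028) × 1.032 × 0.4017^(2/3) × 0.0021^(1/2) = 0.919 m³/s.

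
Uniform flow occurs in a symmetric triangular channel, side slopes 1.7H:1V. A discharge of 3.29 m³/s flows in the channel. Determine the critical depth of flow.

y_c = 0.947 m

At critical depth, Q² T / (g A³) = 1, i.e. A³/T = Q²/g = 3.29²/9.81 = 1.103.
Try y = 0.687 m: A³/T = 0.2211 — low.
Try y = 1.14 m: A³/T = 2.782 — high.
Try y = 0.947 m: A³/T = 1.101 — ≈ 1.103.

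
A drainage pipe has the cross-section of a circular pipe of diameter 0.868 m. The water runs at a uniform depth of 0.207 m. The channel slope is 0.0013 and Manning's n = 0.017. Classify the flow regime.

For a circular section of diameter D = 0.868 m at depth y = 0.207 m, the central angle is θ = 2 arccos(1 − 2y/D) = 2.041 rad. Then A = (D²/8)(θ − sin θ) = 0.1082 m² and P = Dθ/2 = 0.8857 m.
Hydraulic radius R = A/P = 0.1082/0.8857 = 0.1222 m.
V = (1/n) R^(2/3) √S = (1/0.017) × 0.1222^(2/3) × √0.0013 = 0.5223 m/s. Hydraulic depth D_h = A/T = 0.1082/0.7398 = 0.1463 m.
Froude number Fr = V/√(g·D_h) = 0.5223/√(9.81×0.1463) = 0.436, which is less than 1, so the flow is subcritical.

subcritical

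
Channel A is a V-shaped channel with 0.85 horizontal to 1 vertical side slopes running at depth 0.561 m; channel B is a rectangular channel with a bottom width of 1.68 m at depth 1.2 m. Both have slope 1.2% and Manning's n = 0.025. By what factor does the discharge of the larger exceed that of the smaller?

Channel A: For a triangular section with side slope z = 0.85: A = zy² = 0.85×0.561² = 0.2675 m²; P = 2y√(1+z²) = 2×0.561×1.312 = 1.473 m. Hydraulic radius R = A/P = 0.2675/1.473 = 0.1817 m. Q_A = (1/0.025)·0.2675·0.1817^(2/3)·√0.012 = 0.376 m³/s.
Channel B: Flow area A = b·y = 1.68 × 1.2 = 2.016 m². Wetted perimeter P = b + 2y = 1.68 + 2×1.2 = 4.08 m. Hydraulic radius R = A/P = 2.016/4.08 = 0.4941 m. Q_B = (1/0.025)·2.016·0.4941^(2/3)·√0.012 = 5.521 m³/s.
The larger discharge is 5.521 m³/s and the smaller is 0.376 m³/s; the ratio is 14.7.

14.7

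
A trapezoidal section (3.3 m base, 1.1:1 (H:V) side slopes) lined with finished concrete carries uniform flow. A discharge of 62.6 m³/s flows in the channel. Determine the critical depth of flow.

y_c = 2.51 m

At critical depth, Q² T / (g A³) = 1, i.e. A³/T = Q²/g = 62.6²/9.81 = 399.5.
Try y = 3.21 m: A³/T = 1017 — over.
Try y = 1.74 m: A³/T = 104.8 — short.
Try y = 2.51 m: A³/T = 399.1 — ≈ 399.5.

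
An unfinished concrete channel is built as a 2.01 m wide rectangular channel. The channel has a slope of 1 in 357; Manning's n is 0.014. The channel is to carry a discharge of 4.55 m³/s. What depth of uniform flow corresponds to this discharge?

Manning's equation rearranged: A R^(2/3) = nQ / (1·√S) = 0.014 × 4.55 / (√0.002801) = 1.204.
Trying y = 1.08 m: A R^(2/3) = 1.405 — over.
Trying y = 0.719 m: A R^(2/3) = 0.8094 — short.
Trying y = 0.962 m: A R^(2/3) = 1.204 — ≈ 1.204.

y_n = 0.962 m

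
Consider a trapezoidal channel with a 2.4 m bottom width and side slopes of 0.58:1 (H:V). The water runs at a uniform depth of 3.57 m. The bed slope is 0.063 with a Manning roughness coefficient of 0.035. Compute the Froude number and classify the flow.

supercritical

With bottom width b = 2.4 m and side slope z = 0.58: A = (b + zy)y = (2.4 + 0.58×3.57)×3.57 = 15.96 m²; P = b + 2y√(1+z²) = 2.4 + 2×3.57×1.156 = 10.65 m.
Hydraulic radius R = A/P = 15.96/10.65 = 1.498 m.
V = (1/n) R^(2/3) √S = (1/0.035) × 1.498^(2/3) × √0.063 = 9.389 m/s. Hydraulic depth D_h = A/T = 15.96/6.541 = 2.44 m.
Froude number Fr = V/√(g·D_h) = 9.389/√(9.81×2.44) = 1.92, which is greater than 1, so the flow is supercritical.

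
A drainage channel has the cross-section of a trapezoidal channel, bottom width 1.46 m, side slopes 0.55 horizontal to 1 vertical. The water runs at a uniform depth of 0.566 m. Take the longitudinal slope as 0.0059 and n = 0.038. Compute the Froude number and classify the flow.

With bottom width b = 1.46 m and side slope z = 0.55: A = (b + zy)y = (1.46 + 0.55×0.566)×0.566 = 1.003 m²; P = b + 2y√(1+z²) = 1.46 + 2×0.566×1.141 = 2.752 m.
Hydraulic radius R = A/P = 1.003/2.752 = 0.3643 m.
V = (1/n) R^(2/3) √S = (1/0.038) × 0.3643^(2/3) × √0.0059 = 1.031 m/s. Hydraulic depth D_h = A/T = 1.003/2.083 = 0.4814 m.
Froude number Fr = V/√(g·D_h) = 1.031/√(9.81×0.4814) = 0.474, which is less than 1, so the flow is subcritical.

subcritical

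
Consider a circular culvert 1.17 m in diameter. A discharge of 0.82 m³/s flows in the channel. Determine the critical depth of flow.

At critical depth, Q² T / (g A³) = 1, i.e. A³/T = Q²/g = 0.82²/9.81 = 0.06854.
Trying y = 0.622 m: A³/T = 0.1678 — over.
Trying y = 0.341 m: A³/T = 0.01664 — short.
Trying y = 0.492 m: A³/T = 0.06845 — close enough.

y_c = 0.492 m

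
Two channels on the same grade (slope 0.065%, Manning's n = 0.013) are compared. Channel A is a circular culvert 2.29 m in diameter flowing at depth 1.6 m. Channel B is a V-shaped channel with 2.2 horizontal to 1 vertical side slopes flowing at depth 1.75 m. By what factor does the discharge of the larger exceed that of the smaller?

Channel A: For a circular section of diameter D = 2.29 m at depth y = 1.6 m, the central angle is θ = 2 arccos(1 − 2y/D) = 3.959 rad. Then A = (D²/8)(θ − sin θ) = 3.073 m² and P = Dθ/2 = 4.533 m. Hydraulic radius R = A/P = 3.073/4.533 = 0.678 m. Q_A = (1/0.013)·3.073·0.678^(2/3)·√0.00065 = 4.651 m³/s.
Channel B: For a triangular section with side slope z = 2.2: A = zy² = 2.2×1.75² = 6.738 m²; P = 2y√(1+z²) = 2×1.75×2.417 = 8.458 m. Hydraulic radius R = A/P = 6.738/8.458 = 0.7966 m. Q_B = (1/0.013)·6.738·0.7966^(2/3)·√0.00065 = 11.35 m³/s.
The larger discharge is 11.35 m³/s and the smaller is 4.651 m³/s; the ratio is 2.44.

2.44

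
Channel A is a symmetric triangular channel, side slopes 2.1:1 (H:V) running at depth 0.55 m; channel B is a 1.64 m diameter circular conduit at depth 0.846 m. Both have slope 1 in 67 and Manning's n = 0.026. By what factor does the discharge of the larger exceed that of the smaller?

2.45

Channel A: For a triangular section with side slope z = 2.1: A = zy² = 2.1×0.55² = 0.6353 m²; P = 2y√(1+z²) = 2×0.55×2.326 = 2.559 m. Hydraulic radius R = A/P = 0.6353/2.559 = 0.2483 m. Q_A = (1/0.026)·0.6353·0.2483^(2/3)·√0.01493 = 1.179 m³/s.
Channel B: For a circular section of diameter D = 1.64 m at depth y = 0.846 m, the central angle is θ = 2 arccos(1 − 2y/D) = 3.205 rad. Then A = (D²/8)(θ − sin θ) = 1.099 m² and P = Dθ/2 = 2.628 m. Hydraulic radius R = A/P = 1.099/2.628 = 0.4181 m. Q_B = (1/0.026)·1.099·0.4181^(2/3)·√0.01493 = 2.887 m³/s.
The larger discharge is 2.887 m³/s and the smaller is 1.179 m³/s; the ratio is 2.45.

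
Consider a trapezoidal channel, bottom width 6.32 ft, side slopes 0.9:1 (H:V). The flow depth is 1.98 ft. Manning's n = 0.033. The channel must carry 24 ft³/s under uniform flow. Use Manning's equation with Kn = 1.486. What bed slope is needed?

S = 0.00072

With bottom width b = 6.32 ft and side slope z = 0.9: A = (b + zy)y = (6.32 + 0.9×1.98)×1.98 = 16.04 ft²; P = b + 2y√(1+z²) = 6.32 + 2×1.98×1.345 = 11.65 ft.
Hydraulic radius R = A/P = 16.04/11.65 = 1.377 ft.
From Manning's equation, S = [nQ / (1.486 A R^(2/3))]² = [0.033 × 24 / (1.486 × 16.04 × 1.377^(2/3))]² = 0.00072.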